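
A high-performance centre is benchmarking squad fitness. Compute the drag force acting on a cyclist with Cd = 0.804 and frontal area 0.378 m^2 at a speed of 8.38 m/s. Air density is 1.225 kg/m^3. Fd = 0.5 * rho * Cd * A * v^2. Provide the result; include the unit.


Step 1: v^2 = 70.2244
Step 2: Fd = 0.5 * 1.225 * 0.804 * 0.378 * 70.2244
= 13.072 N

13.072 N


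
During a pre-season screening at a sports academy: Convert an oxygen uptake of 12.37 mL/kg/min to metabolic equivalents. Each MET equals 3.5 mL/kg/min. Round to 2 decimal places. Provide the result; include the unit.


One MET = 3.5 mL/kg/min
Number of METs = 12.37 / 3.5
= 3.53 METs

3.53 METs


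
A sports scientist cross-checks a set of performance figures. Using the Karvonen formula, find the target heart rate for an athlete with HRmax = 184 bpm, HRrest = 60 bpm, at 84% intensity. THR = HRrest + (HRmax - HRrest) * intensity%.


HRR = 184 - 60 = 124
THR = 60 + 124 * 0.84
= 60 + 104.16
= 164.16 bpm

164.16 bpm


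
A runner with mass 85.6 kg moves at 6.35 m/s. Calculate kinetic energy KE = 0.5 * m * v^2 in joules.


v^2 = 6.35^2 = 40.3225
KE = 0.5 * 85.6 * 40.3225
= 1725.8 J

1725.8 J


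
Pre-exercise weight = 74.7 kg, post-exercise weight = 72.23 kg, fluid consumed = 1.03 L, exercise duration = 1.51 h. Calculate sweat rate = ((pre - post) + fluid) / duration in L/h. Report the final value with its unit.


Weight loss = 74.7 - 72.23 = 2.47 kg (approx L)
Total sweat = 2.47 + 1.03 = 3.5 L
Sweat rate = 3.5 / 1.51 = 2.318 L/h

2.318 L/h


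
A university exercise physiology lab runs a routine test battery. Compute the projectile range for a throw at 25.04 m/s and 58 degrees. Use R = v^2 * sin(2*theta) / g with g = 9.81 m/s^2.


Two times the angle = 116 degrees
sin(116) = 0.898794
R = 627.0016 * 0.898794 / 9.81 = 57.446 m

57.446 m


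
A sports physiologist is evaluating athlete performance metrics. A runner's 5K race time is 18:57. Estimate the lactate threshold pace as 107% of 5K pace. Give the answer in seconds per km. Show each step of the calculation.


Total race time = 18*60 + 57 = 1137 seconds
5K pace = 1137 / 5 = 227.4 sec/km
LT pace = 227.4 * 1.07 = 243.32 sec/km

243.32 s/km


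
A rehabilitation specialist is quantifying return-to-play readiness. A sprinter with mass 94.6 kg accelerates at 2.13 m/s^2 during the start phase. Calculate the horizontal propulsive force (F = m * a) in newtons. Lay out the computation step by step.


F = m * a
= 94.6 * 2.13
= 201.5 N

201.5 N


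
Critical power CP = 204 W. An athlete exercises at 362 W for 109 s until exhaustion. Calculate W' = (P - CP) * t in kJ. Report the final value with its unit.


P - CP = 362 - 204 = 158 W
W' = 158 * 109 = 17222 J
= 17222 / 1000 = 17.222 kJ

17.222 kJ


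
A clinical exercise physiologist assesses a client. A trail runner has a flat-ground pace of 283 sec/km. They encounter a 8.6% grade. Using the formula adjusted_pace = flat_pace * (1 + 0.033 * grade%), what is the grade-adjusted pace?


Grade factor = 1 + 0.033 * 8.6 = 1.2838
Adjusted = 283 * 1.2838 = 363.32 sec/km

363.32 s/km


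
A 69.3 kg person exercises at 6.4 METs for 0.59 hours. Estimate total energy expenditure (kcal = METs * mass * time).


Energy = METs * mass(kg) * time(h)
= 6.4 * 69.3 * 0.59
= 261.68 kcal

261.68 kcal


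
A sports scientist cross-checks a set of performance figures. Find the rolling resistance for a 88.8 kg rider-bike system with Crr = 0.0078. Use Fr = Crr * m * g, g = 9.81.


m * g = 88.8 * 9.81 = 871.128 N
Fr = 0.0078 * 871.128 = 6.795 N

6.795 N


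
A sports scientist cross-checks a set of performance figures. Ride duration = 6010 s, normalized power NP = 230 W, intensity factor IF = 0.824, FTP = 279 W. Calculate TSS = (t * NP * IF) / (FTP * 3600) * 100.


Numerator = 6010 * 230 * 0.824 = 1139015.2
Denominator = 279 * 3600 = 1004400
TSS = 1139015.2 / 1004400 * 100
= 113.4

113.4 TSS


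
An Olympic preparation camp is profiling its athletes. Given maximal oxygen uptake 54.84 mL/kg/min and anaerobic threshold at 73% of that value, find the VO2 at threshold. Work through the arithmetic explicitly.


Percentage as decimal = 0.73
VO2 at AT = 54.84 * 0.73 = 40.03 mL/kg/min

40.03 mL/kg/min


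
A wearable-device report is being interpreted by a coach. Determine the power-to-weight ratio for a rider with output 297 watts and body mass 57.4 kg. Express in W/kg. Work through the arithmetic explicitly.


P/W = 297 / 57.4 = 5.174 W/kg

5.174 W/kg


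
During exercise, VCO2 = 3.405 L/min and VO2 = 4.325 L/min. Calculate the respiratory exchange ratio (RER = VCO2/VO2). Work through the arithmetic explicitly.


RER = VCO2 / VO2
= 3.405 / 4.325
= 0.7873

0.7873


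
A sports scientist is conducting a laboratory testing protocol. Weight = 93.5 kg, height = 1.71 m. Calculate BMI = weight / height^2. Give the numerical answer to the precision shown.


height^2 = 1.71^2 = 2.9241
BMI = 93.5 / 2.9241 = 31.98 kg/m^2

31.98 kg/m^2


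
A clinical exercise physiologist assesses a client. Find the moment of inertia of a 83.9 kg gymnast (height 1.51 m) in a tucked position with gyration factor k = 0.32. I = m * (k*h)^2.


Radius of gyration = 0.32 * 1.51 = 0.4832 m
I = 83.9 * 0.4832^2
= 83.9 * 0.233482
= 19.589 kg*m^2

19.589 kg*m^2


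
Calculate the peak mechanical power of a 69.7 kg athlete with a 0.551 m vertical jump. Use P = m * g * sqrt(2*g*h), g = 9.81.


First, sqrt(2gh) = sqrt(2 * 9.81 * 0.551)
= sqrt(10.81062) = 3.287951 m/s
Power = 69.7 * 9.81 * 3.287951 = 2248.16 W

2248.16 W


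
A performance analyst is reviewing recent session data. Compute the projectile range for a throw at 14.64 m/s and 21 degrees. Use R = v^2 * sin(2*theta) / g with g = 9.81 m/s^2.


Two times the angle = 42 degrees
sin(42) = 0.669131
R = 214.3296 * 0.669131 / 9.81 = 14.619 m

14.619 m


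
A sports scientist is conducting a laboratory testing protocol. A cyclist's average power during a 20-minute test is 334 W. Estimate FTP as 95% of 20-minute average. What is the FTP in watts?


FTP = 20-min power * 0.95
= 334 * 0.95
= 317.3 W

317.3 W


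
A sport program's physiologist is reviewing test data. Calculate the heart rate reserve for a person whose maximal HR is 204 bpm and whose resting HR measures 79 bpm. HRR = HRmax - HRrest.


HRmax = 204 bpm
HRrest = 79 bpm
HRR = 204 - 79 = 125 bpm

125 bpm


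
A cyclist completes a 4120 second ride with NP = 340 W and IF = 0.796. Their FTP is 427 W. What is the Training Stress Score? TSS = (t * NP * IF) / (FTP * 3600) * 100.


t * NP * IF = 4120 * 340 * 0.796 = 1115036.8
FTP * 3600 = 1537200
TSS = (1115036.8 / 1537200) * 100 = 72.54

72.54 TSS


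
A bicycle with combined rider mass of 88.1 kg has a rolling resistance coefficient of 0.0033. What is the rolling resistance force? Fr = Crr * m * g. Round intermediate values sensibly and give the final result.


Fr = 0.0033 * 88.1 * 9.81
= 0.29073 * 9.81
= 2.852 N

2.852 N


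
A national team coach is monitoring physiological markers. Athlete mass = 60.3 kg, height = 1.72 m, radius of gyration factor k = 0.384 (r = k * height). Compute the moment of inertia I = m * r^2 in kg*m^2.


r = k * height = 0.384 * 1.72 = 0.66048 m
r^2 = 0.66048^2 = 0.436234
I = 60.3 * 0.436234 = 26.305 kg*m^2

26.305 kg*m^2


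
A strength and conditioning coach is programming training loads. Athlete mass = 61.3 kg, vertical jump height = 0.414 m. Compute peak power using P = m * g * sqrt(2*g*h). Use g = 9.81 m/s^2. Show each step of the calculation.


sqrt(2 * 9.81 * 0.414) = sqrt(8.12268) = 2.850032 m/s
P = 61.3 * 9.81 * 2.850032
= 1713.88 W

1713.88 W


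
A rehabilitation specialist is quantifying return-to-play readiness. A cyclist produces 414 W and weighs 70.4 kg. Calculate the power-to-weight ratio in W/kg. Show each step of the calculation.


P/W = power / mass
= 414 / 70.4
= 5.881 W/kg

5.881 W/kg


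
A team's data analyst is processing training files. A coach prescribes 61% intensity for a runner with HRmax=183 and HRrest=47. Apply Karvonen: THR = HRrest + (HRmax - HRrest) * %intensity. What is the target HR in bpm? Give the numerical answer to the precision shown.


Heart rate reserve = 183 - 47 = 136
Intensity fraction = 61 / 100 = 0.61
THR = 47 + 136 * 0.61 = 129.96 bpm

129.96 bpm


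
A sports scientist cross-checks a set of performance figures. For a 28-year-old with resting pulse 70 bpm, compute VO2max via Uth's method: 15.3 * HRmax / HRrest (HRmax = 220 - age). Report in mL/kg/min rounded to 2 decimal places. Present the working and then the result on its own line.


Step 1: HRmax = 220 - 28 = 192 bpm
Step 2: Ratio = 192 / 70 = 2.7429
Step 3: VO2max = 15.3 * 2.7429 = 41.97 mL/kg/min

41.97 mL/kg/min


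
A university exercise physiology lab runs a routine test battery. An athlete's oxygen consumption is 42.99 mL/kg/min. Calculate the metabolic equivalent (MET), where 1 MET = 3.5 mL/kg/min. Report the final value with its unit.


MET = VO2 / 3.5
= 42.99 / 3.5
= 12.28 METs

12.28 METs


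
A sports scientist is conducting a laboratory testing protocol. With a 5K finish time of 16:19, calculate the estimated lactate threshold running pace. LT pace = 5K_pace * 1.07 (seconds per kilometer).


Race duration = 979 s for 5 km
Average pace = 979 / 5 = 195.8 s/km
LT pace = 195.8 * 1.07
= 209.51 s/km

209.51 s/km


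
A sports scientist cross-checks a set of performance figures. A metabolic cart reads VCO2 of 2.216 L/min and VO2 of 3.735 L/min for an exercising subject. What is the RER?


RER = VCO2 / VO2 = 2.216 / 3.735 = 0.5933

0.5933


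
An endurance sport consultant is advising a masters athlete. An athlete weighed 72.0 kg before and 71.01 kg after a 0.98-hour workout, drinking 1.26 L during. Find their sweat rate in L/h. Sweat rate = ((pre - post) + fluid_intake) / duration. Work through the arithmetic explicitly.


Body mass change = 0.99 kg
Total sweat loss = 0.99 + 1.26 = 2.25 L
Rate = 2.25 / 0.98 = 2.296 L/h

2.296 L/h


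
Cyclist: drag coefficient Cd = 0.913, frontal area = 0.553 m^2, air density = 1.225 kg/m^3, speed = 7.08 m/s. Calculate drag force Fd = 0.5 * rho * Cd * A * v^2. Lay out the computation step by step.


v^2 = 7.08^2 = 50.1264
Fd = 0.5 * 1.225 * 0.913 * 0.553 * 50.1264
= 15.501 N

15.501 N


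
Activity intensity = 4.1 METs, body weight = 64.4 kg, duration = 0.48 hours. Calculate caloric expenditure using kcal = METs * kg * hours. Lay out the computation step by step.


kcal = 4.1 * 64.4 * 0.48
= 264.04 * 0.48
= 126.74 kcal

126.74 kcal


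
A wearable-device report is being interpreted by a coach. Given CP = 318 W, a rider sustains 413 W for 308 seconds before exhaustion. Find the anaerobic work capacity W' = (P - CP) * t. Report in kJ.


Excess power = 413 - 318 = 95 W
Work above CP = 95 * 308 = 29260 J
W' = 29.26 kJ

29.26 kJ


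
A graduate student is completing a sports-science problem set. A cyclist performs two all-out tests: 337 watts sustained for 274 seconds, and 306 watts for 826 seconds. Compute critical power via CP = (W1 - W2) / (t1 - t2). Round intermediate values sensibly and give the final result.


W1 = P1 * t1 = 337 * 274 = 92338 J
W2 = P2 * t2 = 306 * 826 = 252756 J
CP = (92338 - 252756) / (274 - 826)
= 290.61 W

290.61 W


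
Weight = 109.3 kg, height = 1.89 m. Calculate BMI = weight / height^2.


height^2 = 1.89^2 = 3.5721
BMI = 109.3 / 3.5721 = 30.6 kg/m^2

30.6 kg/m^2


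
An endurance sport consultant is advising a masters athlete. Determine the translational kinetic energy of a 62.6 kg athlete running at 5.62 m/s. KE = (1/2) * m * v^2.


KE = 0.5 * m * v^2
= 0.5 * 62.6 * 5.62^2
= 0.5 * 62.6 * 31.5844
= 988.59 J

988.59 J


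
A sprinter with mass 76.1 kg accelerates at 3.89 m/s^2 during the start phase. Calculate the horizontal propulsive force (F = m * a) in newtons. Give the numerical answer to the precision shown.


F = m * a
= 76.1 * 3.89
= 296.03 N

296.03 N


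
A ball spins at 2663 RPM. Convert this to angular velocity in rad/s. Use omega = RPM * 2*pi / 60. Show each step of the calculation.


omega = 2663 * 2 * pi / 60
= 2663 * 6.28318531 / 60
= 16732.122 / 60
= 278.869 rad/s

278.869 rad/s


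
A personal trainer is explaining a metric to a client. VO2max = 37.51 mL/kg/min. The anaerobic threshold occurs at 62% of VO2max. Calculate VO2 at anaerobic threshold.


AT fraction = 62 / 100 = 0.62
AT VO2 = 37.51 * 0.62
= 23.26 mL/kg/min

23.26 mL/kg/min


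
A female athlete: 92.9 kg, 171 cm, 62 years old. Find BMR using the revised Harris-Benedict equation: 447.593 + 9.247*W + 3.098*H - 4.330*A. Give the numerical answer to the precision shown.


Intercept = 447.593
Weight contribution = 9.247 * 92.9 = 859.0463
Height contribution = 3.098 * 171 = 529.758
Age contribution = 4.33 * 62 = 268.46
BMR = 447.593 + 859.0463 + 529.758 - 268.46
= 1567.94 kcal/day

1567.94 kcal/day


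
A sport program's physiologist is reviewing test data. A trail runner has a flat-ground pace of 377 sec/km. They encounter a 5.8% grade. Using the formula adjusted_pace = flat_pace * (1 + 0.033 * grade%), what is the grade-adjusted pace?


Grade factor = 1 + 0.033 * 5.8 = 1.1914
Adjusted = 377 * 1.1914 = 449.16 sec/km

449.16 s/km


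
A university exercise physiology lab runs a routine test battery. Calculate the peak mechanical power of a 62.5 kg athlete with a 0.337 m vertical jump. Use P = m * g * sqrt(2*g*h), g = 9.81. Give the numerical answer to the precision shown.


First, sqrt(2gh) = sqrt(2 * 9.81 * 0.337)
= sqrt(6.61194) = 2.571369 m/s
Power = 62.5 * 9.81 * 2.571369 = 1576.57 W

1576.57 W


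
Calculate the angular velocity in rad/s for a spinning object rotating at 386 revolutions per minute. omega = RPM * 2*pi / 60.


omega = RPM * 2*pi / 60
= 386 * 6.28318531 / 60
= 40.422 rad/s

40.422 rad/s


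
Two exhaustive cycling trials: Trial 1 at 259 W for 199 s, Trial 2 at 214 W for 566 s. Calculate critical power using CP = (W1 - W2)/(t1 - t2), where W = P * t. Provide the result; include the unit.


W1 = 259 * 199 = 51541 J
W2 = 214 * 566 = 121124 J
CP = (51541 - 121124) / (199 - 566)
= -69583 / -367
= 189.6 W

189.6 W


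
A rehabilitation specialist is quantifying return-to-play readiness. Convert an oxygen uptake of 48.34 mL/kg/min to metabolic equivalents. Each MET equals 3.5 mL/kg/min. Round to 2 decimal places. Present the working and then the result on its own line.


One MET = 3.5 mL/kg/min
Number of METs = 48.34 / 3.5
= 13.81 METs

13.81 METs


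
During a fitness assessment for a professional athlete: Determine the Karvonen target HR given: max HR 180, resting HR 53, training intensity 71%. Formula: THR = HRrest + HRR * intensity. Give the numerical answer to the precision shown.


HRR = HRmax - HRrest = 180 - 53 = 127
THR = 53 + 127 * 0.71
= 143.17 bpm

143.17 bpm


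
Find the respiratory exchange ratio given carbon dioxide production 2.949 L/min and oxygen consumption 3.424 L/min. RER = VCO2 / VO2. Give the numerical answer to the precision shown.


VCO2 = 2.949 L/min
VO2 = 3.424 L/min
RER = 2.949 / 3.424 = 0.8613

0.8613


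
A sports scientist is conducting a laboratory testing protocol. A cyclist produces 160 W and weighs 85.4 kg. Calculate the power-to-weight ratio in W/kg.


P/W = power / mass
= 160 / 85.4
= 1.874 W/kg

1.874 W/kg


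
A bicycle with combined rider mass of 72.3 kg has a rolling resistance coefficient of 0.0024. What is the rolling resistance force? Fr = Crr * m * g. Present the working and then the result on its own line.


Fr = 0.0024 * 72.3 * 9.81
= 0.17352 * 9.81
= 1.702 N

1.702 N


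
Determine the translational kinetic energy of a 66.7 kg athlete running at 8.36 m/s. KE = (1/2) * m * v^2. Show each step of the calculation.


KE = 0.5 * m * v^2
= 0.5 * 66.7 * 8.36^2
= 0.5 * 66.7 * 69.8896
= 2330.82 J

2330.82 J


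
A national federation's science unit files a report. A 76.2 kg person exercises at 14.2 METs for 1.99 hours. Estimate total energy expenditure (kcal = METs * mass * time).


Energy = METs * mass(kg) * time(h)
= 14.2 * 76.2 * 1.99
= 2153.26 kcal

2153.26 kcal


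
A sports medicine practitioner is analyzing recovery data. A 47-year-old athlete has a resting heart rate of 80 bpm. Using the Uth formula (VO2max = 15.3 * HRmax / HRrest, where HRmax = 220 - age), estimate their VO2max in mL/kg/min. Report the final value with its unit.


HRmax = 220 - 47 = 173 bpm
Ratio = HRmax / HRrest = 173 / 80 = 2.1625
VO2max = 15.3 * 2.1625 = 33.09 mL/kg/min

33.09 mL/kg/min


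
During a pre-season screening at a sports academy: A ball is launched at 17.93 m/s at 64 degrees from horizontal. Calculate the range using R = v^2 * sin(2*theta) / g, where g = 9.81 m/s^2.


sin(2 * 64) = sin(128) = 0.788011
v^2 = 17.93^2 = 321.4849
R = 321.4849 * 0.788011 / 9.81
= 25.824 m

25.824 m


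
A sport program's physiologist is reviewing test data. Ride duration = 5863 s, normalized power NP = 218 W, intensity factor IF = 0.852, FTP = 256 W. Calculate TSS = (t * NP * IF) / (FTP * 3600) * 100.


Numerator = 5863 * 218 * 0.852 = 1088970.168
Denominator = 256 * 3600 = 921600
TSS = 1088970.168 / 921600 * 100
= 118.16

118.16 TSS


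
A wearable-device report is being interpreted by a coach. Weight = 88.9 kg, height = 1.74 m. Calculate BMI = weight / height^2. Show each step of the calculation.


height^2 = 1.74^2 = 3.0276
BMI = 88.9 / 3.0276 = 29.36 kg/m^2

29.36 kg/m^2


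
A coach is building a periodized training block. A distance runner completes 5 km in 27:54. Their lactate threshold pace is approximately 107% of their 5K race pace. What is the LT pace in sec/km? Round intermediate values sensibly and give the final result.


Convert to seconds: 27 min 54 s = 1674 s
Pace per km = 1674 / 5 = 334.8 s/km
LT pace = 334.8 * 1.07 = 358.24 s/km

358.24 s/km


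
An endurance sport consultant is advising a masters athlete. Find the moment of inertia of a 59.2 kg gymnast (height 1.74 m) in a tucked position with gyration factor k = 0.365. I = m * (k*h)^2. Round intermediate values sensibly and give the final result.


Radius of gyration = 0.365 * 1.74 = 0.6351 m
I = 59.2 * 0.6351^2
= 59.2 * 0.403352
= 23.878 kg*m^2

23.878 kg*m^2


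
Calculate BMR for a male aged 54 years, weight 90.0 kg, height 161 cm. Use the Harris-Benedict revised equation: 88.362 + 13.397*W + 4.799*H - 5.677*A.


Substituting values:
W term = 13.397 * 90.0 = 1205.73
H term = 4.799 * 161 = 772.639
A term = 5.677 * 54 = 306.558
BMR = 1760.17 kcal/day

1760.17 kcal/day


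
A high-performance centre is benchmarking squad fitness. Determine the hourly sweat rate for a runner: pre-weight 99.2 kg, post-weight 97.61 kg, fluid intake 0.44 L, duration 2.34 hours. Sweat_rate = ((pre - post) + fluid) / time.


Mass lost = 99.2 - 97.61 = 1.59 kg
Add fluid consumed: 1.59 + 0.44 = 2.03 L total sweat
Sweat rate = 2.03 / 2.34 = 0.868 L/h

0.868 L/h


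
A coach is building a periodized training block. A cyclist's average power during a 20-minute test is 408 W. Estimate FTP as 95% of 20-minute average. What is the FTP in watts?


FTP = 20-min power * 0.95
= 408 * 0.95
= 387.6 W

387.6 W


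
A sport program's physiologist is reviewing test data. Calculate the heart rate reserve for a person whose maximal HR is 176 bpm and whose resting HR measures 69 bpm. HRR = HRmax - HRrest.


HRmax = 176 bpm
HRrest = 69 bpm
HRR = 176 - 69 = 107 bpm

107 bpm


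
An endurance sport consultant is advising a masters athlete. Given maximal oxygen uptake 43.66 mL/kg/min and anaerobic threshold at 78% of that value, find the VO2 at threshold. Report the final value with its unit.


Percentage as decimal = 0.78
VO2 at AT = 43.66 * 0.78 = 34.05 mL/kg/min

34.05 mL/kg/min


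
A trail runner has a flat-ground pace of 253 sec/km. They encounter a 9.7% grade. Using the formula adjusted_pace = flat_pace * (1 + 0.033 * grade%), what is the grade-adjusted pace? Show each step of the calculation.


Grade factor = 1 + 0.033 * 9.7 = 1.3201
Adjusted = 253 * 1.3201 = 333.99 sec/km

333.99 s/km


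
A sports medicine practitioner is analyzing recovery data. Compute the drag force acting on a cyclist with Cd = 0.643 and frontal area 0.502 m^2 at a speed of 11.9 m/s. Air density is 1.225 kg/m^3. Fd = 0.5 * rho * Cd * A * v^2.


Step 1: v^2 = 141.61
Step 2: Fd = 0.5 * 1.225 * 0.643 * 0.502 * 141.61
= 27.997 N

27.997 N


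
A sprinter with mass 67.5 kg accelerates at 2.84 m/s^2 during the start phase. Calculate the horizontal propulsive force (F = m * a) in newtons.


F = m * a
= 67.5 * 2.84
= 191.7 N

191.7 N


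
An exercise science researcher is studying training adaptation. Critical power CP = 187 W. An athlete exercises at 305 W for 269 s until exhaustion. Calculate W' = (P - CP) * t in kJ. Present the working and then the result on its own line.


P - CP = 305 - 187 = 118 W
W' = 118 * 269 = 31742 J
= 31742 / 1000 = 31.742 kJ

31.742 kJ


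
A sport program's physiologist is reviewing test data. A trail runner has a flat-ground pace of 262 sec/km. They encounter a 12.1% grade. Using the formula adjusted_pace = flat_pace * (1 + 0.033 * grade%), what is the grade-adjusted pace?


Grade factor = 1 + 0.033 * 12.1 = 1.3993
Adjusted = 262 * 1.3993 = 366.62 sec/km

366.62 s/km


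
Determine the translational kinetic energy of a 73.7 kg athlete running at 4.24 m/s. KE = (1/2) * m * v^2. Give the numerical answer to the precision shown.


KE = 0.5 * m * v^2
= 0.5 * 73.7 * 4.24^2
= 0.5 * 73.7 * 17.9776
= 662.47 J

662.47 J


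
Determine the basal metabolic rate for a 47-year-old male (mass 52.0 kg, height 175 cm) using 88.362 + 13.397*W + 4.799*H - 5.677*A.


BMR = 88.362 + 13.397*52.0 + 4.799*175 - 5.677*47
= 1358.01 kcal/day

1358.01 kcal/day


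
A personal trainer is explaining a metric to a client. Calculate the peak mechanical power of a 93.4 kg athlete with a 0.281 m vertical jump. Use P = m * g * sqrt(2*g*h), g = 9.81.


First, sqrt(2gh) = sqrt(2 * 9.81 * 0.281)
= sqrt(5.51322) = 2.348025 m/s
Power = 93.4 * 9.81 * 2.348025 = 2151.39 W

2151.39 W


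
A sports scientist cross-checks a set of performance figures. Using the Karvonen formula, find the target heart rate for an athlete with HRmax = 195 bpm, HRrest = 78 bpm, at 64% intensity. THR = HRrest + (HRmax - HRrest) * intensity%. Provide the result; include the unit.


HRR = 195 - 78 = 117
THR = 78 + 117 * 0.64
= 78 + 74.88
= 152.88 bpm

152.88 bpm


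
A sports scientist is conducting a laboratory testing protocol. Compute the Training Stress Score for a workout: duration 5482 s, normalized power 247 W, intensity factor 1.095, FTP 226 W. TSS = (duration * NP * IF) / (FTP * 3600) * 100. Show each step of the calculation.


Product = 5482 * 247 * 1.095 = 1482689.13
Base = 226 * 3600 = 813600
TSS = 1482689.13 / 813600 * 100 = 182.24

182.24 TSS


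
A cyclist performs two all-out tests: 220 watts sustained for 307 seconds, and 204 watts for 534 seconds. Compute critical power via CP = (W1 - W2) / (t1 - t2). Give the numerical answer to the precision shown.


W1 = P1 * t1 = 220 * 307 = 67540 J
W2 = P2 * t2 = 204 * 534 = 108936 J
CP = (67540 - 108936) / (307 - 534)
= 182.36 W

182.36 W


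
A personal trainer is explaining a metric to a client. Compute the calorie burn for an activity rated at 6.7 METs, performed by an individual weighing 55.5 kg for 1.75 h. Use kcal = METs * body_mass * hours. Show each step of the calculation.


Product of METs and mass = 6.7 * 55.5 = 371.85
Total kcal = 371.85 * 1.75 = 650.74 kcal

650.74 kcal


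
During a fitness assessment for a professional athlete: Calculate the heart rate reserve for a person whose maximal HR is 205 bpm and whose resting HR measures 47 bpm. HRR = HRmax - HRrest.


HRmax = 205 bpm
HRrest = 47 bpm
HRR = 205 - 47 = 158 bpm

158 bpm


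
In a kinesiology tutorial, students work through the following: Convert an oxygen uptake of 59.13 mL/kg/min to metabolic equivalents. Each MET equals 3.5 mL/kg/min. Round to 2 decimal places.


One MET = 3.5 mL/kg/min
Number of METs = 59.13 / 3.5
= 16.89 METs

16.89 METs


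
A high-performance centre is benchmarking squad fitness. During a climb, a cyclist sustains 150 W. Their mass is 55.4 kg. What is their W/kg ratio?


Power-to-weight = 150 W / 55.4 kg
= 2.708 W/kg

2.708 W/kg


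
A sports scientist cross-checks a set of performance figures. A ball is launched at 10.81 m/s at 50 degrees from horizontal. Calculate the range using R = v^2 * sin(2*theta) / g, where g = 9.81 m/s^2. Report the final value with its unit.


sin(2 * 50) = sin(100) = 0.984808
v^2 = 10.81^2 = 116.8561
R = 116.8561 * 0.984808 / 9.81
= 11.731 m

11.731 m


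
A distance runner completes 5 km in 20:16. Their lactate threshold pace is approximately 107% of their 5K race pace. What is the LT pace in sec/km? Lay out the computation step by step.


Convert to seconds: 20 min 16 s = 1216 s
Pace per km = 1216 / 5 = 243.2 s/km
LT pace = 243.2 * 1.07 = 260.22 s/km

260.22 s/km


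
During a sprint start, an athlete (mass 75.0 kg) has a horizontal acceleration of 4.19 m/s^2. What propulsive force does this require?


Propulsive force = mass * acceleration
= 75.0 kg * 4.19 m/s^2
= 314.25 N

314.25 N


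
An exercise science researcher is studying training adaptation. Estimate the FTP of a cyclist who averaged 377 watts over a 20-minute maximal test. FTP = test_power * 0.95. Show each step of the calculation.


FTP = 377 * 0.95 = 358.15 W

358.15 W


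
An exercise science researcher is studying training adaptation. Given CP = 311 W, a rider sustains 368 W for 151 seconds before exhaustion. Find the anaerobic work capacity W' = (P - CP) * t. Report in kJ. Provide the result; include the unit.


Excess power = 368 - 311 = 57 W
Work above CP = 57 * 151 = 8607 J
W' = 8.607 kJ

8.607 kJ


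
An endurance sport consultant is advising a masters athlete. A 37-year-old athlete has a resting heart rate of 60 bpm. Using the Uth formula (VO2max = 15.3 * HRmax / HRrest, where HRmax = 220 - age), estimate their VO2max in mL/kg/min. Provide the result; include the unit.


HRmax = 220 - 37 = 183 bpm
Ratio = HRmax / HRrest = 183 / 60 = 3.05
VO2max = 15.3 * 3.05 = 46.67 mL/kg/min

46.67 mL/kg/min


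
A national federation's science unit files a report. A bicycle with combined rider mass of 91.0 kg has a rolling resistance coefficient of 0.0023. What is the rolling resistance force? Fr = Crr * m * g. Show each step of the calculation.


Fr = 0.0023 * 91.0 * 9.81
= 0.2093 * 9.81
= 2.053 N

2.053 N


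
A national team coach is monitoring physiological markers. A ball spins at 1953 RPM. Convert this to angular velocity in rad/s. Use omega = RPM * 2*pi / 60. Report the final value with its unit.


omega = 1953 * 2 * pi / 60
= 1953 * 6.28318531 / 60
= 12271.061 / 60
= 204.518 rad/s

204.518 rad/s


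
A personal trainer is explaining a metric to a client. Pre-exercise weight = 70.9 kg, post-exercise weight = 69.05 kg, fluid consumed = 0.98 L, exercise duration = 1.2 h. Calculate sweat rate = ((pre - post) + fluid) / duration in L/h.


Weight loss = 70.9 - 69.05 = 1.85 kg (approx L)
Total sweat = 1.85 + 0.98 = 2.83 L
Sweat rate = 2.83 / 1.2 = 2.358 L/h

2.358 L/h


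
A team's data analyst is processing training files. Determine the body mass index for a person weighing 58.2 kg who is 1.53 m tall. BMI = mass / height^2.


BMI = mass / height^2
= 58.2 / 1.53^2
= 58.2 / 2.3409
= 24.86 kg/m^2

24.86 kg/m^2


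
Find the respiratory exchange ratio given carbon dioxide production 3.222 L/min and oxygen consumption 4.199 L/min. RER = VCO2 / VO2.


VCO2 = 3.222 L/min
VO2 = 4.199 L/min
RER = 3.222 / 4.199 = 0.7673

0.7673


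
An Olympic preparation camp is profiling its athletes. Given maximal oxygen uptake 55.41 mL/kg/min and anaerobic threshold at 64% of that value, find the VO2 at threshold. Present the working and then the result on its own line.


Percentage as decimal = 0.64
VO2 at AT = 55.41 * 0.64 = 35.46 mL/kg/min

35.46 mL/kg/min


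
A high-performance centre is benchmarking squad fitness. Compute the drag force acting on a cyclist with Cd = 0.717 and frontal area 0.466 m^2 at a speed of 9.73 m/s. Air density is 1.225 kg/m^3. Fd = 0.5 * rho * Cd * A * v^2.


Step 1: v^2 = 94.6729
Step 2: Fd = 0.5 * 1.225 * 0.717 * 0.466 * 94.6729
= 19.375 N

19.375 N


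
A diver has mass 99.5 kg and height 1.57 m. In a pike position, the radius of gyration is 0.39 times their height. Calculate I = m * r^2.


r = 0.39 * 1.57 = 0.6123 m
I = m * r^2 = 99.5 * 0.374911 = 37.304 kg*m^2

37.304 kg*m^2


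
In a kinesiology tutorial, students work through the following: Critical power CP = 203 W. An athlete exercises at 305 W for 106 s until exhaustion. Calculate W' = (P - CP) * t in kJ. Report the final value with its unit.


P - CP = 305 - 203 = 102 W
W' = 102 * 106 = 10812 J
= 10812 / 1000 = 10.812 kJ

10.812 kJ


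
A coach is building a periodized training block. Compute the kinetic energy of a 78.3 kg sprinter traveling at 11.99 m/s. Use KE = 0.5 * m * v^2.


Velocity squared = 143.7601
KE = 0.5 * 78.3 * 143.7601 = 5628.21 J

5628.21 J


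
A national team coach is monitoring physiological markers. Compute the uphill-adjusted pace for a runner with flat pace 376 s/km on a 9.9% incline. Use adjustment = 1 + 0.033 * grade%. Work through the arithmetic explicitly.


Adjustment factor = 1 + 0.033 * 9.9 = 1.3267
Grade-adjusted pace = 376 * 1.3267 = 498.84 s/km

498.84 s/km


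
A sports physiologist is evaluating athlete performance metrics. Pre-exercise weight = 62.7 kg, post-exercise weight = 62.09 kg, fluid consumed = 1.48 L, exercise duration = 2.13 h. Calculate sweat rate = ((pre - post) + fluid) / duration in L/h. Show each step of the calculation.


Weight loss = 62.7 - 62.09 = 0.61 kg (approx L)
Total sweat = 0.61 + 1.48 = 2.09 L
Sweat rate = 2.09 / 2.13 = 0.981 L/h

0.981 L/h


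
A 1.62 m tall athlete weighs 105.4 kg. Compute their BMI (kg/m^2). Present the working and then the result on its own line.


height^2 = 2.6244 m^2
BMI = 105.4 / 2.6244 = 40.16 kg/m^2

40.16 kg/m^2


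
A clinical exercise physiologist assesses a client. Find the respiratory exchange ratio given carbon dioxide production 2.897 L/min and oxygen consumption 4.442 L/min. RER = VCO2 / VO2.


VCO2 = 2.897 L/min
VO2 = 4.442 L/min
RER = 2.897 / 4.442 = 0.6522

0.6522


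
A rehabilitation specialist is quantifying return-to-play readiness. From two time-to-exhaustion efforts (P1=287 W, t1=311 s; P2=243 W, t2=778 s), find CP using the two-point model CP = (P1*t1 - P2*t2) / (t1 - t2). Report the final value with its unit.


Work in trial 1 = 89257 J
Work in trial 2 = 189054 J
Delta work = -99797 J
Delta time = -467 s
CP = -99797 / -467 = 213.7 W

213.7 W


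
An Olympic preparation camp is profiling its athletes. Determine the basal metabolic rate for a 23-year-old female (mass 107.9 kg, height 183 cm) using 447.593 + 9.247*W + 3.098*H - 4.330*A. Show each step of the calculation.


BMR = 447.593 + 9.247*107.9 + 3.098*183 - 4.330*23
= 1912.69 kcal/day

1912.69 kcal/day


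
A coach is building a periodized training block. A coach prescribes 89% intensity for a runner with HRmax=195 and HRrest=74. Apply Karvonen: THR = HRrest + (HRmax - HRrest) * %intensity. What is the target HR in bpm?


Heart rate reserve = 195 - 74 = 121
Intensity fraction = 89 / 100 = 0.89
THR = 74 + 121 * 0.89 = 181.69 bpm

181.69 bpm


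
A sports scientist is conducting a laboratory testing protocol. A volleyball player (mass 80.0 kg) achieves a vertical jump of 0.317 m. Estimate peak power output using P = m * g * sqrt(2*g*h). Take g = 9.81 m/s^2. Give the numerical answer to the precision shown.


2 * g * h = 2 * 9.81 * 0.317 = 6.21954
sqrt(6.21954) = 2.493901 m/s
P = 80.0 * 9.81 * 2.493901 = 1957.21 W

1957.21 W


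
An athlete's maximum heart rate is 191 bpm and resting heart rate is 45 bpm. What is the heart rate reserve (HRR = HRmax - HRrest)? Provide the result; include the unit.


HRR = HRmax - HRrest
= 191 - 45
= 146 bpm

146 bpm


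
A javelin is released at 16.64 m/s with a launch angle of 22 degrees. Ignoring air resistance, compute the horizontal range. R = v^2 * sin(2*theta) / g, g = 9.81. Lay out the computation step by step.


Launch speed squared = 276.8896
sin(2 * 22 deg) = 0.694658
Range = 276.8896 * 0.694658 / 9.81
= 19.607 m

19.607 m


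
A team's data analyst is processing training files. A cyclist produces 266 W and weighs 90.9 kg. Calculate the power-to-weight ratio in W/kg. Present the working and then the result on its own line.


P/W = power / mass
= 266 / 90.9
= 2.926 W/kg

2.926 W/kg


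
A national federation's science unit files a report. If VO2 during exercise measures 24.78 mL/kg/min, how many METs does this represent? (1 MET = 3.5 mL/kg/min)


METs = VO2 / 3.5 = 24.78 / 3.5 = 7.08

7.08 METs


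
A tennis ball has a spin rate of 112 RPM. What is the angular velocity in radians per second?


Convert RPM to rad/s: multiply by 2*pi and divide by 60
omega = 112 * 2 * pi / 60
= 11.729 rad/s

11.729 rad/s


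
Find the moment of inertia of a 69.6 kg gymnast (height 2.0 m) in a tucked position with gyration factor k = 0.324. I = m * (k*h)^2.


Radius of gyration = 0.324 * 2.0 = 0.648 m
I = 69.6 * 0.648^2
= 69.6 * 0.419904
= 29.225 kg*m^2

29.225 kg*m^2


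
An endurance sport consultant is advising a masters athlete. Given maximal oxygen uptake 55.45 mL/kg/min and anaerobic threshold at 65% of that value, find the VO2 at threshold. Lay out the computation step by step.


Percentage as decimal = 0.65
VO2 at AT = 55.45 * 0.65 = 36.04 mL/kg/min

36.04 mL/kg/min


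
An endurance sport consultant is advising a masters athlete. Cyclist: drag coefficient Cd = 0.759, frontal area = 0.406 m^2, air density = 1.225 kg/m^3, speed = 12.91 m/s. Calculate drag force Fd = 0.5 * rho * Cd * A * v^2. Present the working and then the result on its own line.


v^2 = 12.91^2 = 166.6681
Fd = 0.5 * 1.225 * 0.759 * 0.406 * 166.6681
= 31.458 N

31.458 N


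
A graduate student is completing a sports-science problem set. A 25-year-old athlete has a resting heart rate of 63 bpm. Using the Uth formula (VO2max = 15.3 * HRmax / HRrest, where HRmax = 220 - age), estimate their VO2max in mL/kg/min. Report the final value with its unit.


HRmax = 220 - 25 = 195 bpm
Ratio = HRmax / HRrest = 195 / 63 = 3.0952
VO2max = 15.3 * 3.0952 = 47.36 mL/kg/min

47.36 mL/kg/min


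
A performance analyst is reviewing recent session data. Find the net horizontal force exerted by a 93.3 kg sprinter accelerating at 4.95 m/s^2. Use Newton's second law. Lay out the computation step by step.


Newton's second law: F = m * a
F = 93.3 * 4.95 = 461.84 N

461.84 N


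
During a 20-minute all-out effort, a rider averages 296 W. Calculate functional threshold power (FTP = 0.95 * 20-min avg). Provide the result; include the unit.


FTP = 0.95 * 296
= 281.2 W

281.2 W


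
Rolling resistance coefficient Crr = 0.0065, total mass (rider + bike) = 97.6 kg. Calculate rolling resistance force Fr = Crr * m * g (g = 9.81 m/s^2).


Fr = Crr * m * g
= 0.0065 * 97.6 * 9.81
= 6.223 N

6.223 N


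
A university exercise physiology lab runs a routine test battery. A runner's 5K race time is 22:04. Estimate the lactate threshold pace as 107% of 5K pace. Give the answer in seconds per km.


Total race time = 22*60 + 4 = 1324 seconds
5K pace = 1324 / 5 = 264.8 sec/km
LT pace = 264.8 * 1.07 = 283.34 sec/km

283.34 s/km


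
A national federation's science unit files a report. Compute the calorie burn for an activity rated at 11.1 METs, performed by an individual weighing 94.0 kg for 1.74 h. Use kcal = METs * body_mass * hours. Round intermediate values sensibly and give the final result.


Product of METs and mass = 11.1 * 94.0 = 1043.4
Total kcal = 1043.4 * 1.74 = 1815.52 kcal

1815.52 kcal


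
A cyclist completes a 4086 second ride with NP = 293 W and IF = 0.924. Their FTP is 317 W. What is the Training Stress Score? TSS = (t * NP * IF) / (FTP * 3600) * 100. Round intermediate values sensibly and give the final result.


t * NP * IF = 4086 * 293 * 0.924 = 1106210.952
FTP * 3600 = 1141200
TSS = (1106210.952 / 1141200) * 100 = 96.93

96.93 TSS


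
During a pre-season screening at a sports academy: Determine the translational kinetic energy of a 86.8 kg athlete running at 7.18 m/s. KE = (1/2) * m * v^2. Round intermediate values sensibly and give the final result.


KE = 0.5 * m * v^2
= 0.5 * 86.8 * 7.18^2
= 0.5 * 86.8 * 51.5524
= 2237.37 J

2237.37 J


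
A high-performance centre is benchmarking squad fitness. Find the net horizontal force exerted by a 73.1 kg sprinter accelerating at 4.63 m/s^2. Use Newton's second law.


Newton's second law: F = m * a
F = 73.1 * 4.63 = 338.45 N

338.45 N


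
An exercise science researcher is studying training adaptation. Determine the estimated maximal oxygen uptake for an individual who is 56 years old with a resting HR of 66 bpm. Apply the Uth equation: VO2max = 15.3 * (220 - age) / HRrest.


HRmax = 220 - 56 = 164
VO2max = 15.3 * (164 / 66)
= 15.3 * 2.4848
= 38.02 mL/kg/min

38.02 mL/kg/min


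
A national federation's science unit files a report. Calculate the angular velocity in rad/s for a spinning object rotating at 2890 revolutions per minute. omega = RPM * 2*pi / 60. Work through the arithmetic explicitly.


omega = RPM * 2*pi / 60
= 2890 * 6.28318531 / 60
= 302.64 rad/s

302.64 rad/s


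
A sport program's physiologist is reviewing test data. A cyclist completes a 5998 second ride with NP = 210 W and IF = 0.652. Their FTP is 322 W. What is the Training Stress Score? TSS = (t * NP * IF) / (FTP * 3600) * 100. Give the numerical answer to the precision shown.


t * NP * IF = 5998 * 210 * 0.652 = 821246.16
FTP * 3600 = 1159200
TSS = (821246.16 / 1159200) * 100 = 70.85

70.85 TSS


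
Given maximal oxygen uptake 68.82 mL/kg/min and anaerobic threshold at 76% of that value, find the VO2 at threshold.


Percentage as decimal = 0.76
VO2 at AT = 68.82 * 0.76 = 52.3 mL/kg/min

52.3 mL/kg/min


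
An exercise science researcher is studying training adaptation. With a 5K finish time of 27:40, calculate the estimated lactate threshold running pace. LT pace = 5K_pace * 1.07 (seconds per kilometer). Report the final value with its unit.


Race duration = 1660 s for 5 km
Average pace = 1660 / 5 = 332.0 s/km
LT pace = 332.0 * 1.07
= 355.24 s/km

355.24 s/km


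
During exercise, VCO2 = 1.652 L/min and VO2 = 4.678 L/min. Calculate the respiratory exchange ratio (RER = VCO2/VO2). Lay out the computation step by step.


RER = VCO2 / VO2
= 1.652 / 4.678
= 0.3531

0.3531


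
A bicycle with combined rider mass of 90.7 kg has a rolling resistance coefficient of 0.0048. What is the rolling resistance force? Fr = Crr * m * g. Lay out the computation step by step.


Fr = 0.0048 * 90.7 * 9.81
= 0.43536 * 9.81
= 4.271 N

4.271 N


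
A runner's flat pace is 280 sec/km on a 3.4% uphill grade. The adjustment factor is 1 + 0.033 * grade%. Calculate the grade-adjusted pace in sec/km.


Factor = 1 + 0.033 * 3.4 = 1.1122
Adjusted pace = 280 * 1.1122
= 311.42 sec/km

311.42 s/km


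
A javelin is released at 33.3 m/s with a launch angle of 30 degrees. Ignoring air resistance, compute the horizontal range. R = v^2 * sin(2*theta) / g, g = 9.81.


Launch speed squared = 1108.89
sin(2 * 30 deg) = 0.866025
Range = 1108.89 * 0.866025 / 9.81
= 97.893 m

97.893 m


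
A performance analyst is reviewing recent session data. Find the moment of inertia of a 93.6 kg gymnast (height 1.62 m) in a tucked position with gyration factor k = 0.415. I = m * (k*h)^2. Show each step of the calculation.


Radius of gyration = 0.415 * 1.62 = 0.6723 m
I = 93.6 * 0.6723^2
= 93.6 * 0.451987
= 42.306 kg*m^2

42.306 kg*m^2
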